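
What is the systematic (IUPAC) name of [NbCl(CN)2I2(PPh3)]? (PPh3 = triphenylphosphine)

chlorodicyanodiiodo(triphenylphosphine)niobium(V)

There is no counter-ion, so the complex is neutral overall.
Ligand charges: 2×iodo (-1 each), 1×chloro (-1 each), 2×cyano (-1 each), 1×triphenylphosphine (neutral); total -5. So Nb + (-5) = 0, giving Nb = +5.
Ligands are named alphabetically: chloro before cyano before iodo before triphenylphosphine.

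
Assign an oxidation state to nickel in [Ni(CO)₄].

0

No counter-ion: the bracketed complex is neutral.
Ligand charges: 4×CO neutral; sum 0.
Ni + (0) = 0 ⇒ Ni is 0.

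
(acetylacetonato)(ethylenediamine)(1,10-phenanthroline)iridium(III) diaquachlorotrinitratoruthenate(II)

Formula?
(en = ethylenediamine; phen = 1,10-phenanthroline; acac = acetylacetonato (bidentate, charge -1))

Cation [Ir…]: ligand charges -1, Ir(III) ⇒ ion charge 2+.
Anion [Ru…]: ligand charges -4, Ru(II) ⇒ ion charge 2−.
One 2+ cation balances one 2− anion.

[Ir(acac)(en)(phen)][RuCl(H2O)2(NO3)3]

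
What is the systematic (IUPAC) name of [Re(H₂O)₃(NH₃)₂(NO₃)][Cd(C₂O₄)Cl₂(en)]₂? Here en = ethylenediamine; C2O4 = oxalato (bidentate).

diamminetriaquanitratorhenium(V) dichloro(ethylenediamine)oxalatocadmate(II)

Cadmium is always +2 in its complexes; the anion's ligand charges sum to -4, so the complex anion is 2−.
With 2 anions per cation, the cation must be 2×2 = 4+.
Cation: ligand charges sum to -1; for the ion to be 4+, Re = +5.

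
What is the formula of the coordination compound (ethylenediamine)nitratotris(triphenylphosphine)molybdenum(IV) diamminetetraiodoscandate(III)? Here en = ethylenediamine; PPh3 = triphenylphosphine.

[Mo(en)(NO3)(PPh3)3][ScI4(NH3)2]3

Cation [Mo…]: ligand charges -1, Mo(IV) ⇒ ion charge 3+.
Anion [Sc…]: ligand charges -4, Sc(III) ⇒ ion charge 1−.
One 3+ cation requires 3 of the 1− anion.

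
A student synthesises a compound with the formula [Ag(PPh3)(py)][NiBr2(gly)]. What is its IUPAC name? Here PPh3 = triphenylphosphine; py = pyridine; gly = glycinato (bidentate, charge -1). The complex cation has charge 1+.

Both ions are complex: the cation is named first with the plain metal name, the anion second with the -ate form; each ion's ligands are alphabetised independently.
The complex cation is given as 1+; its ligand charges sum to 0, so Ag = +1.
A 1:1 salt means the anion carries the equal and opposite charge, 1−.
Anion: ligand charges sum to -3; for the ion to be 1−, Ni = +2.

(pyridine)(triphenylphosphine)silver(I) dibromo(glycinato)nickelate(II)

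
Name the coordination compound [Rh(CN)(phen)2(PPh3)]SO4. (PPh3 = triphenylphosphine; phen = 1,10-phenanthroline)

cyanobis(1,10-phenanthroline)(triphenylphosphine)rhodium(III) sulfate

The 1 sulfate counter-ion carries a total charge of -2, so each complex ion is 2+.
Ligand charges: 1×triphenylphosphine (neutral), 1×cyano (-1 each), 2×1,10-phenanthroline (neutral); total -1. So Rh + (-1) = 2+, giving Rh = +3.
Ligands are named alphabetically: cyano before phenanthroline before triphenylphosphine.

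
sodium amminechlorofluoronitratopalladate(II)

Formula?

Ligands: 1 nitrato (NO3, -1), 1 fluoro (F, -1), 1 ammine (NH3, neutral), 1 chloro (Cl, -1). Ligand charge sum = -3.
With Pd in oxidation state +2, the complex ion is [Pd...]^1−.
Charge balance with sodium (+1) requires 1 complex ion per 1 sodium.

Na[PdClF(NH3)(NO3)]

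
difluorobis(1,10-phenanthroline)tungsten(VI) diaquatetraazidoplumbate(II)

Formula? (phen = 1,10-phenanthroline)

[WF2(phen)2][Pb(H2O)2(N3)4]2

Cation [W…]: ligand charges -2, W(VI) ⇒ ion charge 4+.
Anion [Pb…]: ligand charges -4, Pb(II) ⇒ ion charge 2−.
One 4+ cation requires 2 of the 2− anion.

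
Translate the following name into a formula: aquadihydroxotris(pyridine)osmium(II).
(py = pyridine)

Ligands: 3 pyridine (py, neutral), 1 aqua (H2O, neutral), 2 hydroxo (OH, -1). Ligand charge sum = -2.
With Os in oxidation state +2, the complex ion is [Os...].

[Os(H2O)(OH)2(py)3]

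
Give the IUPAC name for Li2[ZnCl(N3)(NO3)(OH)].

lithium azidochlorohydroxonitratozincate(II)

The 2 lithium counter-ions carry a total charge of +2, so each complex ion is 2−.
Ligand charges: 1×nitrato (-1 each), 1×chloro (-1 each), 1×azido (-1 each), 1×hydroxo (-1 each); total -4. So Zn + (-4) = 2−, giving Zn = +2.
Ligands are named alphabetically: azido before chloro before hydroxo before nitrato.
The complex ion is anionic, so zinc takes the -ate form zincate(II).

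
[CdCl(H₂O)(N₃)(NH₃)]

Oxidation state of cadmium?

No counter-ion: the bracketed complex is neutral.
Ligand charges: 1×Cl = -1; 1×N3 = -1; 1×H2O neutral; 1×NH3 neutral; sum -2.
Cd + (-2) = 0 ⇒ Cd is +2.

+2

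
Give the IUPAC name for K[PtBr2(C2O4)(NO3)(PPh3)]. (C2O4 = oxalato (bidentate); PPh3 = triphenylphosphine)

The 1 potassium counter-ion carries a total charge of +1, so each complex ion is 1−.
Ligand charges: 1×oxalato (-2 each), 1×nitrato (-1 each), 2×bromo (-1 each), 1×triphenylphosphine (neutral); total -5. So Pt + (-5) = 1−, giving Pt = +4.
Ligands are named alphabetically: bromo before nitrato before oxalato before triphenylphosphine.
The complex ion is anionic, so platinum takes the -ate form platinate(IV).

potassium dibromonitratooxalato(triphenylphosphine)platinate(IV)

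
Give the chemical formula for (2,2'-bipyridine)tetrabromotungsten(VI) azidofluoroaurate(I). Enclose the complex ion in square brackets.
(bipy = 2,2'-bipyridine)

[W(bipy)Br4][AuF(N3)]2

Cation [W…]: ligand charges -4, W(VI) ⇒ ion charge 2+.
Anion [Au…]: ligand charges -2, Au(I) ⇒ ion charge 1−.
One 2+ cation requires 2 of the 1− anion.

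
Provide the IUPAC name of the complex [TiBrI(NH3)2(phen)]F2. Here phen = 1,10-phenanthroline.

The 2 fluoride counter-ions carry a total charge of -2, so each complex ion is 2+.
Ligand charges: 1×bromo (-1 each), 1×1,10-phenanthroline (neutral), 1×iodo (-1 each), 2×ammine (neutral); total -2. So Ti + (-2) = 2+, giving Ti = +4.
Ligands are named alphabetically: ammine before bromo before iodo before phenanthroline.

diamminebromoiodo(1,10-phenanthroline)titanium(IV) fluoride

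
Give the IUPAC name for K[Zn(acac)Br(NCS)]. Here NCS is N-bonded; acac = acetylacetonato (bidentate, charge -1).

potassium (acetylacetonato)bromoisothiocyanatozincate(II)

The 1 potassium counter-ion carries a total charge of +1, so each complex ion is 1−.
Ligand charges: 1×isothiocyanato (-1 each), 1×acetylacetonato (-1 each), 1×bromo (-1 each); total -3. So Zn + (-3) = 1−, giving Zn = +2.
The complex ion is anionic, so zinc takes the -ate form zincate(II).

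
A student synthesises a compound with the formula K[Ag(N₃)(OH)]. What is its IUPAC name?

The 1 potassium counter-ion carries a total charge of +1, so each complex ion is 1−.
Ligand charges: 1×hydroxo (-1 each), 1×azido (-1 each); total -2. So Ag + (-2) = 1−, giving Ag = +1.
Ligands are named alphabetically: azido before hydroxo.
The complex ion is anionic, so silver takes the -ate form argentate(I).

potassium azidohydroxoargentate(I)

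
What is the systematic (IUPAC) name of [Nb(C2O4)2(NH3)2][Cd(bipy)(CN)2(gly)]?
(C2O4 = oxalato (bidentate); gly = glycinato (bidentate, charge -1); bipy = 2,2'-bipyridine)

diamminedioxalatoniobium(V) (2,2'-bipyridine)dicyano(glycinato)cadmate(II)

Both ions are complex: the cation is named first with the plain metal name, the anion second with the -ate form; each ion's ligands are alphabetised independently.
Cadmium is always +2 in its complexes; the anion's ligand charges sum to -3, so the complex anion is 1−.
A 1:1 salt means the cation carries the equal and opposite charge, 1+.
Cation: ligand charges sum to -4; for the ion to be 1+, Nb = +5.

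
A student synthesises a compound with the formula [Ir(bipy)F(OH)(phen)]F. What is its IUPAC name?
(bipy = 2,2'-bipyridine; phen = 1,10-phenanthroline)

The 1 fluoride counter-ion carries a total charge of -1, so each complex ion is 1+.
Ligand charges: 1×fluoro (-1 each), 1×hydroxo (-1 each), 1×2,2'-bipyridine (neutral), 1×1,10-phenanthroline (neutral); total -2. So Ir + (-2) = 1+, giving Ir = +3.
Ligands are named alphabetically: bipyridine before fluoro before hydroxo before phenanthroline.

(2,2'-bipyridine)fluorohydroxo(1,10-phenanthroline)iridium(III) fluoride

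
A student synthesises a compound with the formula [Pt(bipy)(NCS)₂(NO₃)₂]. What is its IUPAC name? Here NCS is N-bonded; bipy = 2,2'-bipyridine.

(2,2'-bipyridine)diisothiocyanatodinitratoplatinum(IV)

There is no counter-ion, so the complex is neutral overall.
Ligand charges: 2×isothiocyanato (-1 each), 1×2,2'-bipyridine (neutral), 2×nitrato (-1 each); total -4. So Pt + (-4) = 0, giving Pt = +4.
Ligands are named alphabetically: bipyridine before isothiocyanato before nitrato.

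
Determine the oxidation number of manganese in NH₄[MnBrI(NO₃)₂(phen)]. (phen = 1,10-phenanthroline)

1 ammonium outside the brackets (+1 each) → the complex ion is 1−.
Ligand charges: 1×I = -1; 2×NO3 = -2; 1×phen neutral; 1×Br = -1; sum -4.
Mn + (-4) = 1− ⇒ Mn is +3.

+3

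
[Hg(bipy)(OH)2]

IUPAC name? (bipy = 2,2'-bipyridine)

There is no counter-ion, so the complex is neutral overall.
Ligand charges: 2×hydroxo (-1 each), 1×2,2'-bipyridine (neutral); total -2. So Hg + (-2) = 0, giving Hg = +2.
Ligands are named alphabetically: bipyridine before hydroxo.

(2,2'-bipyridine)dihydroxomercury(II)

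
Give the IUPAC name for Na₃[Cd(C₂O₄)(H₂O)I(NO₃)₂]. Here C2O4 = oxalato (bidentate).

The 3 sodium counter-ions carry a total charge of +3, so each complex ion is 3−.
Ligand charges: 2×nitrato (-1 each), 1×aqua (neutral), 1×oxalato (-2 each), 1×iodo (-1 each); total -5. So Cd + (-5) = 3−, giving Cd = +2.
Ligands are named alphabetically: aqua before iodo before nitrato before oxalato.
The complex ion is anionic, so cadmium takes the -ate form cadmate(II).

sodium aquaiododinitratooxalatocadmate(II)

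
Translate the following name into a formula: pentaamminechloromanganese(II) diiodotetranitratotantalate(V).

[MnCl(NH3)5][TaI2(NO3)4]

Cation [Mn…]: ligand charges -1, Mn(II) ⇒ ion charge 1+.
Anion [Ta…]: ligand charges -6, Ta(V) ⇒ ion charge 1−.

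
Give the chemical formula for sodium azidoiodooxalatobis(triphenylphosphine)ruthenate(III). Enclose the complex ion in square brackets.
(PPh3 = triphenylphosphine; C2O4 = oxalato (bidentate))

Na[Ru(C2O4)I(N3)(PPh3)2]

Ligands: 2 triphenylphosphine (PPh3, neutral), 1 iodo (I, -1), 1 azido (N3, -1), 1 oxalato (C2O4, -2). Ligand charge sum = -4.
With Ru in oxidation state +3, the complex ion is [Ru...]^1−.
Charge balance with sodium (+1) requires 1 complex ion per 1 sodium.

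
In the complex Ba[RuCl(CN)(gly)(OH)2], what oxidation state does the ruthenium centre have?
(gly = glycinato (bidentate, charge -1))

1 barium outside the brackets (+2 each) → the complex ion is 2−.
Ligand charges: 1×gly = -1; 2×OH = -2; 1×CN = -1; 1×Cl = -1; sum -5.
Ru + (-5) = 2− ⇒ Ru is +3.

+3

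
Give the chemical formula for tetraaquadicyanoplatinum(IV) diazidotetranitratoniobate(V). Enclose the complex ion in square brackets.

[Pt(CN)2(H2O)4][Nb(N3)2(NO3)4]2

Cation [Pt…]: ligand charges -2, Pt(IV) ⇒ ion charge 2+.
Anion [Nb…]: ligand charges -6, Nb(V) ⇒ ion charge 1−.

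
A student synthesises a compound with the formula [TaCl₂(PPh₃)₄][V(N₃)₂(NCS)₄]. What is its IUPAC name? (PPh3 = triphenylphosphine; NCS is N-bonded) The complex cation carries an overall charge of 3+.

dichlorotetrakis(triphenylphosphine)tantalum(V) diazidotetraisothiocyanatovanadate(III)

The complex cation is given as 3+; its ligand charges sum to -2, so Ta = +5.
A 1:1 salt means the anion carries the equal and opposite charge, 3−.
Anion: ligand charges sum to -6; for the ion to be 3−, V = +3.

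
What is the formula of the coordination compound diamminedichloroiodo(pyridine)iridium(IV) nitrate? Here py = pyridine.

Ligands: 2 chloro (Cl, -1), 2 ammine (NH3, neutral), 1 iodo (I, -1), 1 pyridine (py, neutral). Ligand charge sum = -3.
With Ir in oxidation state +4, the complex ion is [Ir...]^1+.
Charge balance with nitrate (-1) requires 1 complex ion per 1 nitrate.

[IrCl2I(NH3)2(py)]NO3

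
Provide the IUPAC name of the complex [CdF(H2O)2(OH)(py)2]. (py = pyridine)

diaquafluorohydroxobis(pyridine)cadmium(II)

There is no counter-ion, so the complex is neutral overall.
Ligand charges: 1×hydroxo (-1 each), 2×pyridine (neutral), 1×fluoro (-1 each), 2×aqua (neutral); total -2. So Cd + (-2) = 0, giving Cd = +2.
Ligands are named alphabetically: aqua before fluoro before hydroxo before pyridine.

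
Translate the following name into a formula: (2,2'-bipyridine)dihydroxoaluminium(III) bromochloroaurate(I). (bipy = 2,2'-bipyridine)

[Al(bipy)(OH)2][AuBrCl]

Cation [Al…]: ligand charges -2, Al(III) ⇒ ion charge 1+.
Anion [Au…]: ligand charges -2, Au(I) ⇒ ion charge 1−.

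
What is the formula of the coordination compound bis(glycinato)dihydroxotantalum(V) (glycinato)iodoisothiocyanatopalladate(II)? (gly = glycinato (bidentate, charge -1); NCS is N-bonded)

Cation [Ta…]: ligand charges -4, Ta(V) ⇒ ion charge 1+.
Anion [Pd…]: ligand charges -3, Pd(II) ⇒ ion charge 1−.
One 1+ cation balances one 1− anion.

[Ta(gly)2(OH)2][Pd(gly)I(NCS)]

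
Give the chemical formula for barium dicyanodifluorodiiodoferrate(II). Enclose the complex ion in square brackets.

Ba2[Fe(CN)2F2I2]

Ligands: 2 cyano (CN, -1), 2 fluoro (F, -1), 2 iodo (I, -1). Ligand charge sum = -6.
With Fe in oxidation state +2, the complex ion is [Fe...]^4−.
Charge balance with barium (+2) requires 1 complex ion per 2 barium.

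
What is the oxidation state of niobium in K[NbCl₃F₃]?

+5

1 potassium outside the brackets (+1 each) → the complex ion is 1−.
Ligand charges: 3×F = -3; 3×Cl = -3; sum -6.
Nb + (-6) = 1− ⇒ Nb is +5.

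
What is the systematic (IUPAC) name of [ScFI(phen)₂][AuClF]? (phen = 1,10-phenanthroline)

fluoroiodobis(1,10-phenanthroline)scandium(III) chlorofluoroaurate(I)

Scandium is always +3 in its complexes; the cation's ligand charges sum to -2, so the complex cation is 1+.
A 1:1 salt means the anion carries the equal and opposite charge, 1−.
Anion: ligand charges sum to -2; for the ion to be 1−, Au = +1.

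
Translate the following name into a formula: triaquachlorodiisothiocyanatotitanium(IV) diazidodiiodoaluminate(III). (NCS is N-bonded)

[TiCl(H2O)3(NCS)2][AlI2(N3)2]

Cation [Ti…]: ligand charges -3, Ti(IV) ⇒ ion charge 1+.
Anion [Al…]: ligand charges -4, Al(III) ⇒ ion charge 1−.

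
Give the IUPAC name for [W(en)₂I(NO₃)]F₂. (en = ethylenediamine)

bis(ethylenediamine)iodonitratotungsten(IV) fluoride

The 2 fluoride counter-ions carry a total charge of -2, so each complex ion is 2+.
Ligand charges: 2×ethylenediamine (neutral), 1×iodo (-1 each), 1×nitrato (-1 each); total -2. So W + (-2) = 2+, giving W = +4.
Ligands are named alphabetically: ethylenediamine before iodo before nitrato.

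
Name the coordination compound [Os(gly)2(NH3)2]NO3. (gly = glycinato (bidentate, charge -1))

diamminebis(glycinato)osmium(III) nitrate

The 1 nitrate counter-ion carries a total charge of -1, so each complex ion is 1+.
Ligand charges: 2×ammine (neutral), 2×glycinato (-1 each); total -2. So Os + (-2) = 1+, giving Os = +3.
Ligands are named alphabetically: ammine before glycinato.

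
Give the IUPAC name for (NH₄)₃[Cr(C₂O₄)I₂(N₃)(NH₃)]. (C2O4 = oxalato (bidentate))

The 3 ammonium counter-ions carry a total charge of +3, so each complex ion is 3−.
Ligand charges: 1×oxalato (-2 each), 1×ammine (neutral), 2×iodo (-1 each), 1×azido (-1 each); total -5. So Cr + (-5) = 3−, giving Cr = +2.
Ligands are named alphabetically: ammine before azido before iodo before oxalato.
The complex ion is anionic, so chromium takes the -ate form chromate(II).

ammonium ammineazidodiiodooxalatochromate(II)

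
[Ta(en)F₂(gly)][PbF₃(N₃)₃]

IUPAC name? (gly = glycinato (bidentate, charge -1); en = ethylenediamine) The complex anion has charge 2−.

The complex anion is given as 2−; its ligand charges sum to -6, so Pb = +4.
A 1:1 salt means the cation carries the equal and opposite charge, 2+.
Cation: ligand charges sum to -3; for the ion to be 2+, Ta = +5.

(ethylenediamine)difluoro(glycinato)tantalum(V) triazidotrifluoroplumbate(IV)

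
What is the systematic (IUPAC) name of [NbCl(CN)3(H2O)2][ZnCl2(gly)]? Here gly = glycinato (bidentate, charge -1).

Both ions are complex: the cation is named first with the plain metal name, the anion second with the -ate form; each ion's ligands are alphabetised independently.
Zinc is always +2 in its complexes; the anion's ligand charges sum to -3, so the complex anion is 1−.
A 1:1 salt means the cation carries the equal and opposite charge, 1+.
Cation: ligand charges sum to -4; for the ion to be 1+, Nb = +5.

diaquachlorotricyanoniobium(V) dichloro(glycinato)zincate(II)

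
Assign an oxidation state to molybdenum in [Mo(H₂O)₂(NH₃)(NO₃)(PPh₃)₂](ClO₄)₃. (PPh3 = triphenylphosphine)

3 perchlorate outside the brackets (-1 each) → the complex ion is 3+.
Ligand charges: 1×NH3 neutral; 1×NO3 = -1; 2×PPh3 neutral; 2×H2O neutral; sum -1.
Mo + (-1) = 3+ ⇒ Mo is +4.

+4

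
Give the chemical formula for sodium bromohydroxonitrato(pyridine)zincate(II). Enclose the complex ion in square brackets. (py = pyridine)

Na[ZnBr(NO3)(OH)(py)]

Ligands: 1 hydroxo (OH, -1), 1 pyridine (py, neutral), 1 bromo (Br, -1), 1 nitrato (NO3, -1). Ligand charge sum = -3.
Charge balance with sodium (+1) requires 1 complex ion per 1 sodium.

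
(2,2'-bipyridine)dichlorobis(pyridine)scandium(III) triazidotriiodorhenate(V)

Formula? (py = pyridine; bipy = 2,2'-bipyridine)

Cation [Sc…]: ligand charges -2, Sc(III) ⇒ ion charge 1+.
Anion [Re…]: ligand charges -6, Re(V) ⇒ ion charge 1−.
One 1+ cation balances one 1− anion.

[Sc(bipy)Cl2(py)2][ReI3(N3)3]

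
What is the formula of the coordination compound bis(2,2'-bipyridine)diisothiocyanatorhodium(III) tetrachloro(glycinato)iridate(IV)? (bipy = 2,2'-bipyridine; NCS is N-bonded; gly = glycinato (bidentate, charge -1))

Cation [Rh…]: ligand charges -2, Rh(III) ⇒ ion charge 1+.
Anion [Ir…]: ligand charges -5, Ir(IV) ⇒ ion charge 1−.

[Rh(bipy)2(NCS)2][IrCl4(gly)]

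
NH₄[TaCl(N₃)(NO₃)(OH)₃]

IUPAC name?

The 1 ammonium counter-ion carries a total charge of +1, so each complex ion is 1−.
Ligand charges: 1×chloro (-1 each), 1×nitrato (-1 each), 3×hydroxo (-1 each), 1×azido (-1 each); total -6. So Ta + (-6) = 1−, giving Ta = +5.
The complex ion is anionic, so tantalum takes the -ate form tantalate(V).

ammonium azidochlorotrihydroxonitratotantalate(V)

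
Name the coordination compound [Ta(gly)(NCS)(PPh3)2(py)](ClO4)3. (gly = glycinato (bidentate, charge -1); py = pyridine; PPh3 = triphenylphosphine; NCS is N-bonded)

(glycinato)isothiocyanato(pyridine)bis(triphenylphosphine)tantalum(V) perchlorate

The 3 perchlorate counter-ions carry a total charge of -3, so each complex ion is 3+.
Ligand charges: 1×glycinato (-1 each), 1×pyridine (neutral), 2×triphenylphosphine (neutral), 1×isothiocyanato (-1 each); total -2. So Ta + (-2) = 3+, giving Ta = +5.
Ligands are named alphabetically: glycinato before isothiocyanato before pyridine before triphenylphosphine.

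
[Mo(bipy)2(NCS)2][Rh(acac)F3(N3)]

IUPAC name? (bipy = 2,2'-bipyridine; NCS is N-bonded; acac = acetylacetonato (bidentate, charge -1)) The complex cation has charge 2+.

bis(2,2'-bipyridine)diisothiocyanatomolybdenum(IV) (acetylacetonato)azidotrifluororhodate(III)

Both ions are complex: the cation is named first with the plain metal name, the anion second with the -ate form; each ion's ligands are alphabetised independently.
The complex cation is given as 2+; its ligand charges sum to -2, so Mo = +4.
A 1:1 salt means the anion carries the equal and opposite charge, 2−.
Anion: ligand charges sum to -5; for the ion to be 2−, Rh = +3.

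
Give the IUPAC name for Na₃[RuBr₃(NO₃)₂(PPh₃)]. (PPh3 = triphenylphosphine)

The 3 sodium counter-ions carry a total charge of +3, so each complex ion is 3−.
Ligand charges: 1×triphenylphosphine (neutral), 2×nitrato (-1 each), 3×bromo (-1 each); total -5. So Ru + (-5) = 3−, giving Ru = +2.
Ligands are named alphabetically: bromo before nitrato before triphenylphosphine.
The complex ion is anionic, so ruthenium takes the -ate form ruthenate(II).

sodium tribromodinitrato(triphenylphosphine)ruthenate(II)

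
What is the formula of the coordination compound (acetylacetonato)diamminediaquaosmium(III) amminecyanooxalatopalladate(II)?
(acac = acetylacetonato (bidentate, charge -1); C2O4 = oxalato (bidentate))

[Os(acac)(H2O)2(NH3)2][Pd(C2O4)(CN)(NH3)]2

Cation [Os…]: ligand charges -1, Os(III) ⇒ ion charge 2+.
Anion [Pd…]: ligand charges -3, Pd(II) ⇒ ion charge 1−.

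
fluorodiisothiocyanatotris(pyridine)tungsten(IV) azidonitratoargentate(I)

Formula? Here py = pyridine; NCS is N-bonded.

[WF(NCS)2(py)3][Ag(N3)(NO3)]

Cation [W…]: ligand charges -3, W(IV) ⇒ ion charge 1+.
Anion [Ag…]: ligand charges -2, Ag(I) ⇒ ion charge 1−.
One 1+ cation balances one 1− anion.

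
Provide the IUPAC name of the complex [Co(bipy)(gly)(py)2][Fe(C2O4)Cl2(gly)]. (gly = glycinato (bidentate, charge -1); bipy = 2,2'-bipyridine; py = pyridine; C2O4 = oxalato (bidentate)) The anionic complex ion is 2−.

Both ions are complex: the cation is named first with the plain metal name, the anion second with the -ate form; each ion's ligands are alphabetised independently.
The complex anion is given as 2−; its ligand charges sum to -5, so Fe = +3.
A 1:1 salt means the cation carries the equal and opposite charge, 2+.
Cation: ligand charges sum to -1; for the ion to be 2+, Co = +3.

(2,2'-bipyridine)(glycinato)bis(pyridine)cobalt(III) dichloro(glycinato)oxalatoferrate(III)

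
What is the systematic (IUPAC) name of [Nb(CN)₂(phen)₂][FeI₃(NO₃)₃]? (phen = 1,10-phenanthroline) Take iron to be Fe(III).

dicyanobis(1,10-phenanthroline)niobium(V) triiodotrinitratoferrate(III)

Both ions are complex: the cation is named first with the plain metal name, the anion second with the -ate form; each ion's ligands are alphabetised independently.
Fe is given as +3; the anion's ligand charges sum to -6, so the complex anion is 3−.
A 1:1 salt means the cation carries the equal and opposite charge, 3+.
Cation: ligand charges sum to -2; for the ion to be 3+, Nb = +5.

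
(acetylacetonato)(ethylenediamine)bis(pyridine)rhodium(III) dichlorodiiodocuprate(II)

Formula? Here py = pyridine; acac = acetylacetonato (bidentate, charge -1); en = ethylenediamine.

[Rh(acac)(en)(py)2][CuCl2I2]

Cation [Rh…]: ligand charges -1, Rh(III) ⇒ ion charge 2+.
Anion [Cu…]: ligand charges -4, Cu(II) ⇒ ion charge 2−.
One 2+ cation balances one 2− anion.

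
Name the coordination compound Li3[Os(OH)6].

lithium hexahydroxoosmate(III)

The 3 lithium counter-ions carry a total charge of +3, so each complex ion is 3−.
Ligand charges: 6×hydroxo (-1 each); total -6. So Os + (-6) = 3−, giving Os = +3.
The complex ion is anionic, so osmium takes the -ate form osmate(III).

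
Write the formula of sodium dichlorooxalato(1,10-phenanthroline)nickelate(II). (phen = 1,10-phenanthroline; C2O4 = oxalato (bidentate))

Na2[Ni(C2O4)Cl2(phen)]

Ligands: 2 chloro (Cl, -1), 1 1,10-phenanthroline (phen, neutral), 1 oxalato (C2O4, -2). Ligand charge sum = -4.
Charge balance with sodium (+1) requires 1 complex ion per 2 sodium.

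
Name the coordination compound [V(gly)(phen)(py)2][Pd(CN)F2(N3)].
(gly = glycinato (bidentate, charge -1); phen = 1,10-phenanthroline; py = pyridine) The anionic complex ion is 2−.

Both ions are complex: the cation is named first with the plain metal name, the anion second with the -ate form; each ion's ligands are alphabetised independently.
The complex anion is given as 2−; its ligand charges sum to -4, so Pd = +2.
A 1:1 salt means the cation carries the equal and opposite charge, 2+.
Cation: ligand charges sum to -1; for the ion to be 2+, V = +3.

(glycinato)(1,10-phenanthroline)bis(pyridine)vanadium(III) azidocyanodifluoropalladate(II)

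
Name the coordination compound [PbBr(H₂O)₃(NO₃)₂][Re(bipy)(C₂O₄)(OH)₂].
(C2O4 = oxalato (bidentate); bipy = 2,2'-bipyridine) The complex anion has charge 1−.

The complex anion is given as 1−; its ligand charges sum to -4, so Re = +3.
A 1:1 salt means the cation carries the equal and opposite charge, 1+.
Cation: ligand charges sum to -3; for the ion to be 1+, Pb = +4.

triaquabromodinitratolead(IV) (2,2'-bipyridine)dihydroxooxalatorhenate(III)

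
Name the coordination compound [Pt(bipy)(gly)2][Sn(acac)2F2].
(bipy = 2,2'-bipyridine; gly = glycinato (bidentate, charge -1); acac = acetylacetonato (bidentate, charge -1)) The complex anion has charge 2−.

The complex anion is given as 2−; its ligand charges sum to -4, so Sn = +2.
A 1:1 salt means the cation carries the equal and opposite charge, 2+.
Cation: ligand charges sum to -2; for the ion to be 2+, Pt = +4.

(2,2'-bipyridine)bis(glycinato)platinum(IV) bis(acetylacetonato)difluorostannate(II)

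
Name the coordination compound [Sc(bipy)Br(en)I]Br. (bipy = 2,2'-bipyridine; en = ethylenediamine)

The 1 bromide counter-ion carries a total charge of -1, so each complex ion is 1+.
Ligand charges: 1×2,2'-bipyridine (neutral), 1×ethylenediamine (neutral), 1×iodo (-1 each), 1×bromo (-1 each); total -2. So Sc + (-2) = 1+, giving Sc = +3.
Ligands are named alphabetically: bipyridine before bromo before ethylenediamine before iodo.

(2,2'-bipyridine)bromo(ethylenediamine)iodoscandium(III) bromide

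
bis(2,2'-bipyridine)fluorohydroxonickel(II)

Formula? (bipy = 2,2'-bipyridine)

[Ni(bipy)2F(OH)]

Ligands: 1 hydroxo (OH, -1), 1 fluoro (F, -1), 2 2,2'-bipyridine (bipy, neutral). Ligand charge sum = -2.
With Ni in oxidation state +2, the complex ion is [Ni...].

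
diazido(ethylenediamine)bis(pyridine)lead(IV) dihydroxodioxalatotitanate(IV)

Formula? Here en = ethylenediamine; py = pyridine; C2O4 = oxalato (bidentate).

Cation [Pb…]: ligand charges -2, Pb(IV) ⇒ ion charge 2+.
Anion [Ti…]: ligand charges -6, Ti(IV) ⇒ ion charge 2−.

[Pb(en)(N3)2(py)2][Ti(C2O4)2(OH)2]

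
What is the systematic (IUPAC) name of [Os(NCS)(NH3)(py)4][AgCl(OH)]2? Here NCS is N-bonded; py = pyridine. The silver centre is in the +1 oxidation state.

ammineisothiocyanatotetrakis(pyridine)osmium(III) chlorohydroxoargentate(I)

Both ions are complex: the cation is named first with the plain metal name, the anion second with the -ate form; each ion's ligands are alphabetised independently.
Ag is given as +1; the anion's ligand charges sum to -2, so the complex anion is 1−.
With 2 anions per cation, the cation must be 2×1 = 2+.
Cation: ligand charges sum to -1; for the ion to be 2+, Os = +3.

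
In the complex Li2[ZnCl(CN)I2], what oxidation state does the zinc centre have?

+2

2 lithium outside the brackets (+1 each) → the complex ion is 2−.
Ligand charges: 1×Cl = -1; 2×I = -2; 1×CN = -1; sum -4.
Zn + (-4) = 2− ⇒ Zn is +2.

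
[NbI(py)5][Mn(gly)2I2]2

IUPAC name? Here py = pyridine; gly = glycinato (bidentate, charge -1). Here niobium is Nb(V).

Nb is given as +5; the cation's ligand charges sum to -1, so the complex cation is 4+.
With 2 anions per cation, each anion must be 4/2 = 2−.
Anion: ligand charges sum to -4; for the ion to be 2−, Mn = +2.

iodopentakis(pyridine)niobium(V) bis(glycinato)diiodomanganate(II)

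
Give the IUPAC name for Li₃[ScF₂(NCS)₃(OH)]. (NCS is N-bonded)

lithium difluorohydroxotriisothiocyanatoscandate(III)

The 3 lithium counter-ions carry a total charge of +3, so each complex ion is 3−.
Ligand charges: 3×isothiocyanato (-1 each), 2×fluoro (-1 each), 1×hydroxo (-1 each); total -6. So Sc + (-6) = 3−, giving Sc = +3.
Ligands are named alphabetically: fluoro before hydroxo before isothiocyanato.
The complex ion is anionic, so scandium takes the -ate form scandate(III).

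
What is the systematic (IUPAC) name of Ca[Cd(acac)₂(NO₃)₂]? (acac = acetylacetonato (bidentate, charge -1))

The 1 calcium counter-ion carries a total charge of +2, so each complex ion is 2−.
Ligand charges: 2×acetylacetonato (-1 each), 2×nitrato (-1 each); total -4. So Cd + (-4) = 2−, giving Cd = +2.
The complex ion is anionic, so cadmium takes the -ate form cadmate(II).

calcium bis(acetylacetonato)dinitratocadmate(II)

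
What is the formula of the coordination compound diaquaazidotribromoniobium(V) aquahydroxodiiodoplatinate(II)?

[NbBr3(H2O)2(N3)][Pt(H2O)I2(OH)]

Cation [Nb…]: ligand charges -4, Nb(V) ⇒ ion charge 1+.
Anion [Pt…]: ligand charges -3, Pt(II) ⇒ ion charge 1−.
One 1+ cation balances one 1− anion.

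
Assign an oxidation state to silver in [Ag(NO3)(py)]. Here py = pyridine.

No counter-ion: the bracketed complex is neutral.
Ligand charges: 1×NO3 = -1; 1×py neutral; sum -1.
Ag + (-1) = 0 ⇒ Ag is +1.

+1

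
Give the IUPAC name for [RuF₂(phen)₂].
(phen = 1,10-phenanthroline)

difluorobis(1,10-phenanthroline)ruthenium(II)

There is no counter-ion, so the complex is neutral overall.
Ligand charges: 2×1,10-phenanthroline (neutral), 2×fluoro (-1 each); total -2. So Ru + (-2) = 0, giving Ru = +2.
Ligands are named alphabetically: fluoro before phenanthroline.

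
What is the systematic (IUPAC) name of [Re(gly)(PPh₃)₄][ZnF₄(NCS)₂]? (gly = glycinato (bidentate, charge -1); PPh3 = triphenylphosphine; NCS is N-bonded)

Both ions are complex: the cation is named first with the plain metal name, the anion second with the -ate form; each ion's ligands are alphabetised independently.
Zinc is always +2 in its complexes; the anion's ligand charges sum to -6, so the complex anion is 4−.
A 1:1 salt means the cation carries the equal and opposite charge, 4+.
Cation: ligand charges sum to -1; for the ion to be 4+, Re = +5.

(glycinato)tetrakis(triphenylphosphine)rhenium(V) tetrafluorodiisothiocyanatozincate(II)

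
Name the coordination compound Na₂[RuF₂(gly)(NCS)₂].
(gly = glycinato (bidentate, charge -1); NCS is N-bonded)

sodium difluoro(glycinato)diisothiocyanatoruthenate(III)

The 2 sodium counter-ions carry a total charge of +2, so each complex ion is 2−.
Ligand charges: 2×fluoro (-1 each), 1×glycinato (-1 each), 2×isothiocyanato (-1 each); total -5. So Ru + (-5) = 2−, giving Ru = +3.
Ligands are named alphabetically: fluoro before glycinato before isothiocyanato.
The complex ion is anionic, so ruthenium takes the -ate form ruthenate(III).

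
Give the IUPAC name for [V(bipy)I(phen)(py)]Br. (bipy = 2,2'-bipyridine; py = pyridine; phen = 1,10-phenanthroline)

(2,2'-bipyridine)iodo(1,10-phenanthroline)(pyridine)vanadium(II) bromide

The 1 bromide counter-ion carries a total charge of -1, so each complex ion is 1+.
Ligand charges: 1×2,2'-bipyridine (neutral), 1×pyridine (neutral), 1×iodo (-1 each), 1×1,10-phenanthroline (neutral); total -1. So V + (-1) = 1+, giving V = +2.
Ligands are named alphabetically: bipyridine before iodo before phenanthroline before pyridine.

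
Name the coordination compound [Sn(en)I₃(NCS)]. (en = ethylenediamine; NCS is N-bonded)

There is no counter-ion, so the complex is neutral overall.
Ligand charges: 1×ethylenediamine (neutral), 1×isothiocyanato (-1 each), 3×iodo (-1 each); total -4. So Sn + (-4) = 0, giving Sn = +4.
Ligands are named alphabetically: ethylenediamine before iodo before isothiocyanato.

(ethylenediamine)triiodoisothiocyanatotin(IV)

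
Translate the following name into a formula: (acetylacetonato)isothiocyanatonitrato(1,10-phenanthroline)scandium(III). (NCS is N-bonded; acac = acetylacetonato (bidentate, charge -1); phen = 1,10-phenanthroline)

Ligands: 1 isothiocyanato (NCS, -1), 1 acetylacetonato (acac, -1), 1 nitrato (NO3, -1), 1 1,10-phenanthroline (phen, neutral). Ligand charge sum = -3.
With Sc in oxidation state +3, the complex ion is [Sc...].

[Sc(acac)(NCS)(NO3)(phen)]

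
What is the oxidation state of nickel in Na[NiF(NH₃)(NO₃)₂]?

+2

1 sodium outside the brackets (+1 each) → the complex ion is 1−.
Ligand charges: 1×NH3 neutral; 1×F = -1; 2×NO3 = -2; sum -3.
Ni + (-3) = 1− ⇒ Ni is +2.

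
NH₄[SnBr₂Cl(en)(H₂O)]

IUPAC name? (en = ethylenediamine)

The 1 ammonium counter-ion carries a total charge of +1, so each complex ion is 1−.
Ligand charges: 1×aqua (neutral), 1×ethylenediamine (neutral), 2×bromo (-1 each), 1×chloro (-1 each); total -3. So Sn + (-3) = 1−, giving Sn = +2.
Ligands are named alphabetically: aqua before bromo before chloro before ethylenediamine.
The complex ion is anionic, so tin takes the -ate form stannate(II).

ammonium aquadibromochloro(ethylenediamine)stannate(II)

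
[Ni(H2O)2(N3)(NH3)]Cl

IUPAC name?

amminediaquaazidonickel(II) chloride

The 1 chloride counter-ion carries a total charge of -1, so each complex ion is 1+.
Ligand charges: 1×azido (-1 each), 2×aqua (neutral), 1×ammine (neutral); total -1. So Ni + (-1) = 1+, giving Ni = +2.
Ligands are named alphabetically: ammine before aqua before azido.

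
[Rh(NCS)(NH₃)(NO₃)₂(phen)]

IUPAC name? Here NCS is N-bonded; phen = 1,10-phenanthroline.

ammineisothiocyanatodinitrato(1,10-phenanthroline)rhodium(III)

There is no counter-ion, so the complex is neutral overall.
Ligand charges: 1×isothiocyanato (-1 each), 1×ammine (neutral), 1×1,10-phenanthroline (neutral), 2×nitrato (-1 each); total -3. So Rh + (-3) = 0, giving Rh = +3.
Ligands are named alphabetically: ammine before isothiocyanato before nitrato before phenanthroline.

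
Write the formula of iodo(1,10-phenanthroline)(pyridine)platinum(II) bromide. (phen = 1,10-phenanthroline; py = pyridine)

Ligands: 1 iodo (I, -1), 1 1,10-phenanthroline (phen, neutral), 1 pyridine (py, neutral). Ligand charge sum = -1.
With Pt in oxidation state +2, the complex ion is [Pt...]^1+.
Charge balance with bromide (-1) requires 1 complex ion per 1 bromide.

[PtI(phen)(py)]Br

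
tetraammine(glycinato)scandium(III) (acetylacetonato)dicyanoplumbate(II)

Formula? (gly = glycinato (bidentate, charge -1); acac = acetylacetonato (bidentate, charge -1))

Cation [Sc…]: ligand charges -1, Sc(III) ⇒ ion charge 2+.
Anion [Pb…]: ligand charges -3, Pb(II) ⇒ ion charge 1−.
One 2+ cation requires 2 of the 1− anion.

[Sc(gly)(NH3)4][Pb(acac)(CN)2]2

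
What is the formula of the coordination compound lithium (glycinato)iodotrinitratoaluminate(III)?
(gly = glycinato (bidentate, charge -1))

Li2[Al(gly)I(NO3)3]

Ligands: 1 iodo (I, -1), 1 glycinato (gly, -1), 3 nitrato (NO3, -1). Ligand charge sum = -5.
With Al in oxidation state +3, the complex ion is [Al...]^2−.
Charge balance with lithium (+1) requires 1 complex ion per 2 lithium.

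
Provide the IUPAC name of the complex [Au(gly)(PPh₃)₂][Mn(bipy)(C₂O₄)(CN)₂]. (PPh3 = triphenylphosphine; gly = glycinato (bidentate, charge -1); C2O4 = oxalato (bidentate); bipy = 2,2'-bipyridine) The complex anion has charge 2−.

(glycinato)bis(triphenylphosphine)gold(III) (2,2'-bipyridine)dicyanooxalatomanganate(II)

Both ions are complex: the cation is named first with the plain metal name, the anion second with the -ate form; each ion's ligands are alphabetised independently.
The complex anion is given as 2−; its ligand charges sum to -4, so Mn = +2.
A 1:1 salt means the cation carries the equal and opposite charge, 2+.
Cation: ligand charges sum to -1; for the ion to be 2+, Au = +3.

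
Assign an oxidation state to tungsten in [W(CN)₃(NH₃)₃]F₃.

3 fluoride outside the brackets (-1 each) → the complex ion is 3+.
Ligand charges: 3×NH3 neutral; 3×CN = -3; sum -3.
W + (-3) = 3+ ⇒ W is +6.

+6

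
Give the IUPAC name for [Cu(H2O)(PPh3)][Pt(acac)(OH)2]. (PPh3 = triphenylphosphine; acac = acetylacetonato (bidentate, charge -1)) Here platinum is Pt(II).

aqua(triphenylphosphine)copper(I) (acetylacetonato)dihydroxoplatinate(II)

Both ions are complex: the cation is named first with the plain metal name, the anion second with the -ate form; each ion's ligands are alphabetised independently.
Pt is given as +2; the anion's ligand charges sum to -3, so the complex anion is 1−.
A 1:1 salt means the cation carries the equal and opposite charge, 1+.
Cation: ligand charges sum to 0; for the ion to be 1+, Cu = +1.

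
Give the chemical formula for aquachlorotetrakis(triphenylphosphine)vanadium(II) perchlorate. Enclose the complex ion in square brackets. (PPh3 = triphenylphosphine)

[VCl(H2O)(PPh3)4]ClO4

Ligands: 1 chloro (Cl, -1), 4 triphenylphosphine (PPh3, neutral), 1 aqua (H2O, neutral). Ligand charge sum = -1.
With V in oxidation state +2, the complex ion is [V...]^1+.
Charge balance with perchlorate (-1) requires 1 complex ion per 1 perchlorate.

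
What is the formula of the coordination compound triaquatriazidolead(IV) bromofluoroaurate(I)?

[Pb(H2O)3(N3)3][AuBrF]

Cation [Pb…]: ligand charges -3, Pb(IV) ⇒ ion charge 1+.
Anion [Au…]: ligand charges -2, Au(I) ⇒ ion charge 1−.
One 1+ cation balances one 1− anion.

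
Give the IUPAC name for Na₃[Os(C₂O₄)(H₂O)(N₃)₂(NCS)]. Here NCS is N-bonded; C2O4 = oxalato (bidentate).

sodium aquadiazidoisothiocyanatooxalatoosmate(II)

The 3 sodium counter-ions carry a total charge of +3, so each complex ion is 3−.
Ligand charges: 1×isothiocyanato (-1 each), 1×aqua (neutral), 2×azido (-1 each), 1×oxalato (-2 each); total -5. So Os + (-5) = 3−, giving Os = +2.
The complex ion is anionic, so osmium takes the -ate form osmate(II).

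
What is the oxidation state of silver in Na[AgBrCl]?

1 sodium outside the brackets (+1 each) → the complex ion is 1−.
Ligand charges: 1×Cl = -1; 1×Br = -1; sum -2.
Ag + (-2) = 1− ⇒ Ag is +1.

+1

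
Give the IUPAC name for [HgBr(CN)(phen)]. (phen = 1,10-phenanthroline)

There is no counter-ion, so the complex is neutral overall.
Ligand charges: 1×1,10-phenanthroline (neutral), 1×bromo (-1 each), 1×cyano (-1 each); total -2. So Hg + (-2) = 0, giving Hg = +2.
Ligands are named alphabetically: bromo before cyano before phenanthroline.

bromocyano(1,10-phenanthroline)mercury(II)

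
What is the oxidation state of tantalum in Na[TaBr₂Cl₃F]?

+5

1 sodium outside the brackets (+1 each) → the complex ion is 1−.
Ligand charges: 1×F = -1; 2×Br = -2; 3×Cl = -3; sum -6.
Ta + (-6) = 1− ⇒ Ta is +5.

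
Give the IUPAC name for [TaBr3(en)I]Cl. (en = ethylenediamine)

The 1 chloride counter-ion carries a total charge of -1, so each complex ion is 1+.
Ligand charges: 1×iodo (-1 each), 1×ethylenediamine (neutral), 3×bromo (-1 each); total -4. So Ta + (-4) = 1+, giving Ta = +5.
Ligands are named alphabetically: bromo before ethylenediamine before iodo.

tribromo(ethylenediamine)iodotantalum(V) chloride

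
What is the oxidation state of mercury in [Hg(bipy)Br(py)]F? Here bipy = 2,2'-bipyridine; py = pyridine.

+2

1 fluoride outside the brackets (-1 each) → the complex ion is 1+.
Ligand charges: 1×bipy neutral; 1×Br = -1; 1×py neutral; sum -1.
Hg + (-1) = 1+ ⇒ Hg is +2.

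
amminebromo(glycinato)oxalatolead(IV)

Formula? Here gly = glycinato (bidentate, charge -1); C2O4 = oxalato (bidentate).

Ligands: 1 ammine (NH3, neutral), 1 glycinato (gly, -1), 1 bromo (Br, -1), 1 oxalato (C2O4, -2). Ligand charge sum = -4.
With Pb in oxidation state +4, the complex ion is [Pb...].

[PbBr(C2O4)(gly)(NH3)]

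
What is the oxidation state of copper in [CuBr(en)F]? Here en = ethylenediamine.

No counter-ion: the bracketed complex is neutral.
Ligand charges: 1×F = -1; 1×en neutral; 1×Br = -1; sum -2.
Cu + (-2) = 0 ⇒ Cu is +2.

+2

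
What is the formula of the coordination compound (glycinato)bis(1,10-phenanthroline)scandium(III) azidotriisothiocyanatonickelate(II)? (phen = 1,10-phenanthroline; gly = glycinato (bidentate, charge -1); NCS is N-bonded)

Cation [Sc…]: ligand charges -1, Sc(III) ⇒ ion charge 2+.
Anion [Ni…]: ligand charges -4, Ni(II) ⇒ ion charge 2−.

[Sc(gly)(phen)2][Ni(N3)(NCS)3]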